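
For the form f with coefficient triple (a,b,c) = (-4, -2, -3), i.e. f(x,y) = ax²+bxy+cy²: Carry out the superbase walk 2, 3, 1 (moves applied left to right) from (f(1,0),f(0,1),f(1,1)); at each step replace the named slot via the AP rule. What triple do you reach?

start (-4,-3,-9) = (f(1,0),f(0,1),f(1,1))
replace slot 2: 2·((-4)+(-9)) − (-3) = -23 → (-4,-23,-9)
replace slot 3: 2·((-4)+(-23)) − (-9) = -45 → (-4,-23,-45)
replace slot 1: 2·((-23)+(-45)) − (-4) = -132 → (-132,-23,-45)

-132,-23,-45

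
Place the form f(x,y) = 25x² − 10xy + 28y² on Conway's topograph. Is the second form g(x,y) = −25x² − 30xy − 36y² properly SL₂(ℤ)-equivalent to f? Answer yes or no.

D₁ = -2700, D₂ = -2700
f: reduced (well bottom): (25,-10,28) with a≤c, −a<b≤a
g is negative-definite; reduce −g:
−g: translate: b→-20 (≡30 mod 50), so (25,30,36)→(25,-20,31)
−g: reduced (well bottom): (25,-20,31) with a≤c, −a<b≤a
flip sign back: reduced form of g is (-25,20,-31)
reduced forms (25, -10, 28) vs (-25, 20, -31) ⇒ inequivalent

no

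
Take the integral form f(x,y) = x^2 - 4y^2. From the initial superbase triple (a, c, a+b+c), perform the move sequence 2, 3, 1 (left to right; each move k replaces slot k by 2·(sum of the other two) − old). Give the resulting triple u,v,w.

start (1,-4,-3) = (f(1,0),f(0,1),f(1,1))
replace slot 2: 2·(1+(-3)) − (-4) = 0 → (1,0,-3)
replace slot 3: 2·(1+0) − (-3) = 5 → (1,0,5)
replace slot 1: 2·(0+5) − 1 = 9 → (9,0,5)

9,0,5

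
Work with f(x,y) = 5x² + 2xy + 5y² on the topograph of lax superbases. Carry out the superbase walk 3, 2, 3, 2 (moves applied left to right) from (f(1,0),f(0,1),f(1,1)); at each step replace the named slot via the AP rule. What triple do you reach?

start (5,5,12) = (f(1,0),f(0,1),f(1,1))
replace slot 3: 2·(5+5) − 12 = 8 → (5,5,8)
replace slot 2: 2·(5+8) − 5 = 21 → (5,21,8)
replace slot 3: 2·(5+21) − 8 = 44 → (5,21,44)
replace slot 2: 2·(5+44) − 21 = 77 → (5,77,44)

5,77,44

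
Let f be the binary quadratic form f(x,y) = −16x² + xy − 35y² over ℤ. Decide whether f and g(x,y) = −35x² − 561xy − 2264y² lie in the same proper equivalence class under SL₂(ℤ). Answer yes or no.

D₁ = -2239, D₂ = -2239
f is negative-definite; reduce −f:
−f: reduced (well bottom): (16,-1,35) with a≤c, −a<b≤a
flip sign back: reduced form of f is (-16,1,-35)
g is negative-definite; reduce −g:
−g: translate: b→1 (≡561 mod 70), so (35,561,2264)→(35,1,16)
−g: flip: (35,1,16)→(16,-1,35)
−g: reduced (well bottom): (16,-1,35) with a≤c, −a<b≤a
flip sign back: reduced form of g is (-16,1,-35)
reduced forms (-16, 1, -35) vs (-16, 1, -35) ⇒ equivalent

yes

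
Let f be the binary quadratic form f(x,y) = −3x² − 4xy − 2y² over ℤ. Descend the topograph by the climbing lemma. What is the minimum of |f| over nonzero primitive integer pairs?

translate: b→-2 (≡4 mod 6), so (3,4,2)→(3,-2,1)
flip: (3,-2,1)→(1,2,3)
translate: b→0 (≡2 mod 2), so (1,2,3)→(1,0,2)
reduced (well bottom): (1,0,2) with a≤c, −a<b≤a
well minimum |f| = |-1| = 1 (negative-definite)

1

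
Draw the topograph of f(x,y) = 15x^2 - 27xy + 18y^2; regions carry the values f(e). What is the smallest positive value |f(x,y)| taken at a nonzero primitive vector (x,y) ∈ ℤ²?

translate: b→3 (≡-27 mod 30), so (15,-27,18)→(15,3,6)
flip: (15,3,6)→(6,-3,15)
reduced (well bottom): (6,-3,15) with a≤c, −a<b≤a
well minimum = a = 6

6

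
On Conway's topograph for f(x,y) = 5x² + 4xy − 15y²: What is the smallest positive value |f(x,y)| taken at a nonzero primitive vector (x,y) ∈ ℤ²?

descent: ρ → (-15,-4,5)
descent: ρ → (5,14,-6)  [lands on river]
river: ρ → (-6,10,9)
river: ρ → (9,8,-7)
river: ρ → (-7,6,10)
river: ρ → (10,14,-3)
river: ρ → (-3,16,5)
closes: descent 2, river 6
min |a| on river = 3

3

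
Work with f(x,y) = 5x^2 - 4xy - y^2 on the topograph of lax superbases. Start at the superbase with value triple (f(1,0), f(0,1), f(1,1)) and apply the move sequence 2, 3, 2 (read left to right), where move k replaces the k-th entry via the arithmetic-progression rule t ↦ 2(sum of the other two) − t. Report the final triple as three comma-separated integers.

start (5,-1,0) = (f(1,0),f(0,1),f(1,1))
replace slot 2: 2·(5+0) − (-1) = 11 → (5,11,0)
replace slot 3: 2·(5+11) − 0 = 32 → (5,11,32)
replace slot 2: 2·(5+32) − 11 = 63 → (5,63,32)

5,63,32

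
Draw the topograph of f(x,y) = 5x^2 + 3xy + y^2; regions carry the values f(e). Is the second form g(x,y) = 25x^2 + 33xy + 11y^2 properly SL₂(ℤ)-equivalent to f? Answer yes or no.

D₁ = -11, D₂ = -11
f: flip: (5,3,1)→(1,-3,5)
f: translate: b→1 (≡-3 mod 2), so (1,-3,5)→(1,1,3)
f: reduced (well bottom): (1,1,3) with a≤c, −a<b≤a
g: translate: b→-17 (≡33 mod 50), so (25,33,11)→(25,-17,3)
g: flip: (25,-17,3)→(3,17,25)
g: translate: b→-1 (≡17 mod 6), so (3,17,25)→(3,-1,1)
g: flip: (3,-1,1)→(1,1,3)
g: reduced (well bottom): (1,1,3) with a≤c, −a<b≤a
reduced forms (1, 1, 3) vs (1, 1, 3) ⇒ equivalent

yes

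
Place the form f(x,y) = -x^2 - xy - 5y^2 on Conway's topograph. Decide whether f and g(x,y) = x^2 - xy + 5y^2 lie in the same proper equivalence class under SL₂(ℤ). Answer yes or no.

D₁ = -19, D₂ = -19
f is negative-definite; reduce −f:
−f: reduced (well bottom): (1,1,5) with a≤c, −a<b≤a
flip sign back: reduced form of f is (-1,-1,-5)
g: translate: b→1 (≡-1 mod 2), so (1,-1,5)→(1,1,5)
g: reduced (well bottom): (1,1,5) with a≤c, −a<b≤a
reduced forms (-1, -1, -5) vs (1, 1, 5) ⇒ inequivalent

no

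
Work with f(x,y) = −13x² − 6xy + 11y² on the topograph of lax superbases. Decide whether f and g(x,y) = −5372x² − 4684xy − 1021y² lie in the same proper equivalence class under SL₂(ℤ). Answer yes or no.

D₁ = 608, D₂ = 608
river cycle of f (length 6): (11, 6, -13), (-13, 20, 4), (4, 20, -13), (-13, 6, 11), (11, 16, -8), (-8, 16, 11)
river cycle of g (length 6): (-13, 20, 4), (4, 20, -13), (-13, 6, 11), (11, 16, -8), (-8, 16, 11), (11, 6, -13)
cycles coincide ⇒ equivalent

yes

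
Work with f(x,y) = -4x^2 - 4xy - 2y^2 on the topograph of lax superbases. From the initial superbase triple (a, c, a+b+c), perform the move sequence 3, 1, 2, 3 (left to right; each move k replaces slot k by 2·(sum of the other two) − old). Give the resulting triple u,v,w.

start (-4,-2,-10) = (f(1,0),f(0,1),f(1,1))
replace slot 3: 2·((-4)+(-2)) − (-10) = -2 → (-4,-2,-2)
replace slot 1: 2·((-2)+(-2)) − (-4) = -4 → (-4,-2,-2)
replace slot 2: 2·((-4)+(-2)) − (-2) = -10 → (-4,-10,-2)
replace slot 3: 2·((-4)+(-10)) − (-2) = -26 → (-4,-10,-26)

-4,-10,-26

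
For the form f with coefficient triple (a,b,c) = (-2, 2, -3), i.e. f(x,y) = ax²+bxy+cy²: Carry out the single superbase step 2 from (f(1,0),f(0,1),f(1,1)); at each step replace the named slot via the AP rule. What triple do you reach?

start (-2,-3,-3) = (f(1,0),f(0,1),f(1,1))
replace slot 2: 2·((-2)+(-3)) − (-3) = -7 → (-2,-7,-3)

-2,-7,-3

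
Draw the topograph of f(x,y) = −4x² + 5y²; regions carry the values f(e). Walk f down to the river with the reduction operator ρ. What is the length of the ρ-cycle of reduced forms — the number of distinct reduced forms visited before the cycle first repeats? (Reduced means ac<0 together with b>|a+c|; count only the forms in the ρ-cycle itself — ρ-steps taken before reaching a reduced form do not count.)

D = 80, ⌊√D⌋ = 8
descent: ρ → (5,0,-4)
descent: ρ → (-4,8,1)  [lands on river]
river: ρ → (1,8,-4)
ρ-cycle length = 2 (tail of 2 descent steps not counted)

2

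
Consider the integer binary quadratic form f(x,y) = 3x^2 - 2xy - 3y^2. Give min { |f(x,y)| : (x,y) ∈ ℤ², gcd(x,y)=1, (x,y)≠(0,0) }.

descent: ρ → (-3,2,3)  [lands on river]
river: ρ → (3,4,-2)
river: ρ → (-2,4,3)
river: ρ → (3,2,-3)
river: ρ → (-3,4,2)
river: ρ → (2,4,-3)
closes: descent 1, river 6
min |a| on river = 2

2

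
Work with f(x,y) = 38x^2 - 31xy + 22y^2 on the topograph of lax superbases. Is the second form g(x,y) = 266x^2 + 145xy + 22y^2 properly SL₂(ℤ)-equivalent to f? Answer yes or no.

D₁ = -2383, D₂ = -2383
f: flip: (38,-31,22)→(22,31,38)
f: translate: b→-13 (≡31 mod 44), so (22,31,38)→(22,-13,29)
f: reduced (well bottom): (22,-13,29) with a≤c, −a<b≤a
g: flip: (266,145,22)→(22,-145,266)
g: translate: b→-13 (≡-145 mod 44), so (22,-145,266)→(22,-13,29)
g: reduced (well bottom): (22,-13,29) with a≤c, −a<b≤a
reduced forms (22, -13, 29) vs (22, -13, 29) ⇒ equivalent

yes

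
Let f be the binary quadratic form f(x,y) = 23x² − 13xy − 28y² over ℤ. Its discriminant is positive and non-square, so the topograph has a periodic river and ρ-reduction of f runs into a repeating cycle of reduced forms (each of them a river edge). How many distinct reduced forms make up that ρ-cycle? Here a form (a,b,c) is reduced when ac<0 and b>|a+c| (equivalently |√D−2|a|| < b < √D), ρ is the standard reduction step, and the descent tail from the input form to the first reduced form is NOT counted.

D = 2745, ⌊√D⌋ = 52
descent: ρ → (-28,13,23)  [lands on river]
river: ρ → (23,33,-18)
river: ρ → (-18,39,17)
river: ρ → (17,29,-28)
river: ρ → (-28,27,18)
river: ρ → (18,45,-10)
river: ρ → (-10,35,38)
river: ρ → (38,41,-7)
river: ρ → (-7,43,32)
river: ρ → (32,21,-18)
river: ρ → (-18,51,2)
river: ρ → (2,49,-43)
river: ρ → (-43,37,8)
river: ρ → (8,43,-28)
ρ-cycle length = 14 (tail of 1 descent step not counted)

14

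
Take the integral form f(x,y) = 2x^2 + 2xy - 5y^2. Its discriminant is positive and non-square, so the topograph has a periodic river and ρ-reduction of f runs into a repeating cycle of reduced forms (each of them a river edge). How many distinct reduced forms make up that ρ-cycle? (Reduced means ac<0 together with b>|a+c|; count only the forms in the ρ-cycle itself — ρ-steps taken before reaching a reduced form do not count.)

D = 44, ⌊√D⌋ = 6
descent: ρ → (-5,-2,2)
descent: ρ → (2,6,-1)  [lands on river]
river: ρ → (-1,6,2)
ρ-cycle length = 2 (tail of 2 descent steps not counted)

2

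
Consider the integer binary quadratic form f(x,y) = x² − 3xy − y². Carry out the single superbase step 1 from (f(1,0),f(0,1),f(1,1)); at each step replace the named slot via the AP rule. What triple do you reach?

start (1,-1,-3) = (f(1,0),f(0,1),f(1,1))
replace slot 1: 2·((-1)+(-3)) − 1 = -9 → (-9,-1,-3)

-9,-1,-3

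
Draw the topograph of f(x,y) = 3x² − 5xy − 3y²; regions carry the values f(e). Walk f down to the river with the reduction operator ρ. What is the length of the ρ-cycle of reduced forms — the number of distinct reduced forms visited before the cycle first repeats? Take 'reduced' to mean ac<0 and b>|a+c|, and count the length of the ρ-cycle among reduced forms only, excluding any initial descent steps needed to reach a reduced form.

D = 61, ⌊√D⌋ = 7
descent: ρ → (-3,5,3)  [lands on river]
river: ρ → (3,7,-1)
river: ρ → (-1,7,3)
river: ρ → (3,5,-3)
river: ρ → (-3,7,1)
river: ρ → (1,7,-3)
ρ-cycle length = 6 (tail of 1 descent step not counted)

6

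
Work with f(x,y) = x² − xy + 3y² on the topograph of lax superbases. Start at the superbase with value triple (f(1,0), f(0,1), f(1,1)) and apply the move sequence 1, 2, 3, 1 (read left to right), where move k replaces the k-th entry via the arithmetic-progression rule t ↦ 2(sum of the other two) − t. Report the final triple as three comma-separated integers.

start (1,3,3) = (f(1,0),f(0,1),f(1,1))
replace slot 1: 2·(3+3) − 1 = 11 → (11,3,3)
replace slot 2: 2·(11+3) − 3 = 25 → (11,25,3)
replace slot 3: 2·(11+25) − 3 = 69 → (11,25,69)
replace slot 1: 2·(25+69) − 11 = 177 → (177,25,69)

177,25,69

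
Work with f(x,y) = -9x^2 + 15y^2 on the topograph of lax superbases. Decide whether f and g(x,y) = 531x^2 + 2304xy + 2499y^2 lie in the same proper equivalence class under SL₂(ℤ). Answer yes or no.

D₁ = 540, D₂ = 540
river cycle of f (length 2): (-9, 18, 6), (6, 18, -9)
river cycle of g (length 2): (-9, 18, 6), (6, 18, -9)
cycles coincide ⇒ equivalent

yes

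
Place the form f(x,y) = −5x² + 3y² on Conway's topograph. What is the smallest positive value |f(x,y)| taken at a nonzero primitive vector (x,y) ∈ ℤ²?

descent: ρ → (3,6,-2)  [lands on river]
river: ρ → (-2,6,3)
closes: descent 1, river 2
min |a| on river = 2

2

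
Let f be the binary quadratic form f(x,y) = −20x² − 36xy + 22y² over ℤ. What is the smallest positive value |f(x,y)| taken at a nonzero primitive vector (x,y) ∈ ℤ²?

descent: ρ → (22,36,-20)  [lands on river]
river: ρ → (-20,44,14)
river: ρ → (14,40,-26)
river: ρ → (-26,12,28)
river: ρ → (28,44,-10)
river: ρ → (-10,36,44)
river: ρ → (44,52,-2)
river: ρ → (-2,52,44)
river: ρ → (44,36,-10)
river: ρ → (-10,44,28)
river: ρ → (28,12,-26)
river: ρ → (-26,40,14)
river: ρ → (14,44,-20)
river: ρ → (-20,36,22)
river: ρ → (22,52,-4)
river: ρ → (-4,52,22)
closes: descent 1, river 16
min |a| on river = 2

2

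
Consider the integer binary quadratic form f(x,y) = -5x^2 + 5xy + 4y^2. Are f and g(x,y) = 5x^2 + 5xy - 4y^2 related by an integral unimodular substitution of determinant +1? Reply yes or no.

D₁ = 105, D₂ = 105
river cycle of f (length 6): (4, 3, -6), (-6, 9, 1), (1, 9, -6), (-6, 3, 4), (4, 5, -5), (-5, 5, 4)
river cycle of g (length 6): (-4, 3, 6), (6, 9, -1), (-1, 9, 6), (6, 3, -4), (-4, 5, 5), (5, 5, -4)
cycles differ ⇒ inequivalent

no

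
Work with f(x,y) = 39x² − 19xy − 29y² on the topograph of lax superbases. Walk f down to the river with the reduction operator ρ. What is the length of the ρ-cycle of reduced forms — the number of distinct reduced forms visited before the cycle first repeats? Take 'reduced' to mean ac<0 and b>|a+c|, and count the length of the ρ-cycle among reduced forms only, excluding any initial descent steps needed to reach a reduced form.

D = 4885, ⌊√D⌋ = 69
descent: ρ → (-29,19,39)  [lands on river]
river: ρ → (39,59,-9)
river: ρ → (-9,67,11)
river: ρ → (11,65,-15)
river: ρ → (-15,55,31)
river: ρ → (31,69,-1)
river: ρ → (-1,69,31)
river: ρ → (31,55,-15)
river: ρ → (-15,65,11)
river: ρ → (11,67,-9)
river: ρ → (-9,59,39)
river: ρ → (39,19,-29)
river: ρ → (-29,39,29)
river: ρ → (29,19,-39)
river: ρ → (-39,59,9)
river: ρ → (9,67,-11)
river: ρ → (-11,65,15)
river: ρ → (15,55,-31)
river: ρ → (-31,69,1)
river: ρ → (1,69,-31)
river: ρ → (-31,55,15)
river: ρ → (15,65,-11)
river: ρ → (-11,67,9)
river: ρ → (9,59,-39)
river: ρ → (-39,19,29)
river: ρ → (29,39,-29)
ρ-cycle length = 26 (tail of 1 descent step not counted)

26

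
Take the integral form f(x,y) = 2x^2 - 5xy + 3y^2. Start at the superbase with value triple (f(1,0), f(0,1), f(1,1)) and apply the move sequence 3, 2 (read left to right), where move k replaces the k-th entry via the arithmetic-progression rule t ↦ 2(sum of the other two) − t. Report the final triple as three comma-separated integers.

start (2,3,0) = (f(1,0),f(0,1),f(1,1))
replace slot 3: 2·(2+3) − 0 = 10 → (2,3,10)
replace slot 2: 2·(2+10) − 3 = 21 → (2,21,10)

2,21,10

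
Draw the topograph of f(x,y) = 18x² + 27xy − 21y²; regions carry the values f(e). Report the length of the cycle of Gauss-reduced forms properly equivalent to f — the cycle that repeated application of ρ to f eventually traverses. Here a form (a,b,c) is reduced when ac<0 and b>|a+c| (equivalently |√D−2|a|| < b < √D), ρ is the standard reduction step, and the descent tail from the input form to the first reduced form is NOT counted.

D = 2241, ⌊√D⌋ = 47
river: ρ → (-21,15,24)
river: ρ → (24,33,-12)
river: ρ → (-12,39,15)
river: ρ → (15,21,-30)
river: ρ → (-30,39,6)
river: ρ → (6,45,-9)
river: ρ → (-9,45,6)
river: ρ → (6,39,-30)
river: ρ → (-30,21,15)
river: ρ → (15,39,-12)
river: ρ → (-12,33,24)
river: ρ → (24,15,-21)
river: ρ → (-21,27,18)
river: ρ → (18,45,-3)
river: ρ → (-3,45,18)
river: ρ → (18,27,-21)
ρ-cycle length = 16 (tail of 0 descent steps not counted)

16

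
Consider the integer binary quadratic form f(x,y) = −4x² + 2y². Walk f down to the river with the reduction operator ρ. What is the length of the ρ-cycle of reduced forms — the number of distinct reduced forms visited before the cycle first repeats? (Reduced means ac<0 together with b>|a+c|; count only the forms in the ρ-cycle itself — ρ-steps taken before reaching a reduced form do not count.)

D = 32, ⌊√D⌋ = 5
descent: ρ → (2,4,-2)  [lands on river]
river: ρ → (-2,4,2)
ρ-cycle length = 2 (tail of 1 descent step not counted)

2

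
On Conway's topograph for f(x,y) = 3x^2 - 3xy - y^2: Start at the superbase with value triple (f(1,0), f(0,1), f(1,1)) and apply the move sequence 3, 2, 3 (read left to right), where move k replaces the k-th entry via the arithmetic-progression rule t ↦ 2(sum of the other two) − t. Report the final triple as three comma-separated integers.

start (3,-1,-1) = (f(1,0),f(0,1),f(1,1))
replace slot 3: 2·(3+(-1)) − (-1) = 5 → (3,-1,5)
replace slot 2: 2·(3+5) − (-1) = 17 → (3,17,5)
replace slot 3: 2·(3+17) − 5 = 35 → (3,17,35)

3,17,35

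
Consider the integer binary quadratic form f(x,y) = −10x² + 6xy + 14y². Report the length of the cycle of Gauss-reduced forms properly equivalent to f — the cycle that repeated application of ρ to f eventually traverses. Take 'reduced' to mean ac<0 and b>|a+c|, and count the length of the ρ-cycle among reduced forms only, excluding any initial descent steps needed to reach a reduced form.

D = 596, ⌊√D⌋ = 24
river: ρ → (14,22,-2)
river: ρ → (-2,22,14)
river: ρ → (14,6,-10)
river: ρ → (-10,14,10)
river: ρ → (10,6,-14)
river: ρ → (-14,22,2)
river: ρ → (2,22,-14)
river: ρ → (-14,6,10)
river: ρ → (10,14,-10)
river: ρ → (-10,6,14)
ρ-cycle length = 10 (tail of 0 descent steps not counted)

10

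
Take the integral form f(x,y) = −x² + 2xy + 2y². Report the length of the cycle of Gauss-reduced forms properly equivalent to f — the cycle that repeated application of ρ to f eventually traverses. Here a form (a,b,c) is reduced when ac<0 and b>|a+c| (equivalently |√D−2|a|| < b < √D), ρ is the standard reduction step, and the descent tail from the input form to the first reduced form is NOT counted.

D = 12, ⌊√D⌋ = 3
river: ρ → (2,2,-1)
river: ρ → (-1,2,2)
ρ-cycle length = 2 (tail of 0 descent steps not counted)

2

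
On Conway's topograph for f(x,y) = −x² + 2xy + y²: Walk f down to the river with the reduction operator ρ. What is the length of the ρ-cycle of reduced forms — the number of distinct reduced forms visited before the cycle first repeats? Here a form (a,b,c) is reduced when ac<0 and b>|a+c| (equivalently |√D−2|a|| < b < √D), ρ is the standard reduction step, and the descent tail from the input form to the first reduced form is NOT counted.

D = 8, ⌊√D⌋ = 2
river: ρ → (1,2,-1)
river: ρ → (-1,2,1)
ρ-cycle length = 2 (tail of 0 descent steps not counted)

2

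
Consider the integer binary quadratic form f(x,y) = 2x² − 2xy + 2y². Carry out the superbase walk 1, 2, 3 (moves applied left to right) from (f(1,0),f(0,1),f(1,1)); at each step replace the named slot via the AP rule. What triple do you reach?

start (2,2,2) = (f(1,0),f(0,1),f(1,1))
replace slot 1: 2·(2+2) − 2 = 6 → (6,2,2)
replace slot 2: 2·(6+2) − 2 = 14 → (6,14,2)
replace slot 3: 2·(6+14) − 2 = 38 → (6,14,38)

6,14,38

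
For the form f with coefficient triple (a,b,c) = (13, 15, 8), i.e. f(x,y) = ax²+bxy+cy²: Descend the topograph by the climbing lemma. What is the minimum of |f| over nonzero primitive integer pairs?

translate: b→-11 (≡15 mod 26), so (13,15,8)→(13,-11,6)
flip: (13,-11,6)→(6,11,13)
translate: b→-1 (≡11 mod 12), so (6,11,13)→(6,-1,8)
reduced (well bottom): (6,-1,8) with a≤c, −a<b≤a
well minimum = a = 6

6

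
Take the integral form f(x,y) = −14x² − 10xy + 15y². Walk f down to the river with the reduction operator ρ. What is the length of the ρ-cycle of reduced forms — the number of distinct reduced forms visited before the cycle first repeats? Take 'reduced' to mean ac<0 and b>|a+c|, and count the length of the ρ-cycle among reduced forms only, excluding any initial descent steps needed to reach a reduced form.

D = 940, ⌊√D⌋ = 30
descent: ρ → (15,10,-14)  [lands on river]
river: ρ → (-14,18,11)
river: ρ → (11,26,-6)
river: ρ → (-6,22,19)
river: ρ → (19,16,-9)
river: ρ → (-9,20,15)
ρ-cycle length = 6 (tail of 1 descent step not counted)

6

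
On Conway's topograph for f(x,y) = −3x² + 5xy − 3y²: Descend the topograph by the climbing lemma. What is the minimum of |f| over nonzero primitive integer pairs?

translate: b→1 (≡-5 mod 6), so (3,-5,3)→(3,1,1)
flip: (3,1,1)→(1,-1,3)
translate: b→1 (≡-1 mod 2), so (1,-1,3)→(1,1,3)
reduced (well bottom): (1,1,3) with a≤c, −a<b≤a
well minimum |f| = |-1| = 1 (negative-definite)

1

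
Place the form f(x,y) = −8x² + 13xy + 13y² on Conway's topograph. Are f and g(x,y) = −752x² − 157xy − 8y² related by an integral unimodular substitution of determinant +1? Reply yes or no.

D₁ = 585, D₂ = 585
river cycle of f (length 10): (13, 13, -8), (-8, 19, 7), (7, 23, -2), (-2, 21, 18), (18, 15, -5), (-5, 15, 18), (18, 21, -2), (-2, 23, 7), (7, 19, -8), (-8, 13, 13)
river cycle of g (length 10): (-8, 13, 13), (13, 13, -8), (-8, 19, 7), (7, 23, -2), (-2, 21, 18), (18, 15, -5), (-5, 15, 18), (18, 21, -2), (-2, 23, 7), (7, 19, -8)
cycles coincide ⇒ equivalent

yes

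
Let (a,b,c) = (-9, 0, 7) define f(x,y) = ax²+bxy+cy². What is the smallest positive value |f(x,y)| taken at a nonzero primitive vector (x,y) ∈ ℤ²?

descent: ρ → (7,14,-2)  [lands on river]
river: ρ → (-2,14,7)
closes: descent 1, river 2
min |a| on river = 2

2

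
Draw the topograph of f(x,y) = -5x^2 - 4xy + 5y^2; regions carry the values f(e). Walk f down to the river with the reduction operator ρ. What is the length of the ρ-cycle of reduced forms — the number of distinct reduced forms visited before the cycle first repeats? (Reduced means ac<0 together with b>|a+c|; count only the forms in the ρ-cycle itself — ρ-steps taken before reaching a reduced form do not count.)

D = 116, ⌊√D⌋ = 10
descent: ρ → (5,4,-5)  [lands on river]
river: ρ → (-5,6,4)
river: ρ → (4,10,-1)
river: ρ → (-1,10,4)
river: ρ → (4,6,-5)
river: ρ → (-5,4,5)
river: ρ → (5,6,-4)
river: ρ → (-4,10,1)
river: ρ → (1,10,-4)
river: ρ → (-4,6,5)
ρ-cycle length = 10 (tail of 1 descent step not counted)

10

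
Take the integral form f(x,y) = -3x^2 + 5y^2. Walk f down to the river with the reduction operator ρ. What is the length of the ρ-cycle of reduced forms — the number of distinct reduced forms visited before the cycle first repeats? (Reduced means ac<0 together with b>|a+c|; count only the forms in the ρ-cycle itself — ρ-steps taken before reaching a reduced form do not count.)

D = 60, ⌊√D⌋ = 7
descent: ρ → (5,0,-3)
descent: ρ → (-3,6,2)  [lands on river]
river: ρ → (2,6,-3)
ρ-cycle length = 2 (tail of 2 descent steps not counted)

2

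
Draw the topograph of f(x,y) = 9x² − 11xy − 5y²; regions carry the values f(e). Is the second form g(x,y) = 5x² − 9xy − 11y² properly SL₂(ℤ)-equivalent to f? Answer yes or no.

D₁ = 301, D₂ = 301
river cycle of f (length 10): (-5, 11, 9), (9, 7, -7), (-7, 7, 9), (9, 11, -5), (-5, 9, 11), (11, 13, -3), (-3, 17, 1), (1, 17, -3), (-3, 13, 11), (11, 9, -5)
river cycle of g (length 10): (-11, 9, 5), (5, 11, -9), (-9, 7, 7), (7, 7, -9), (-9, 11, 5), (5, 9, -11), (-11, 13, 3), (3, 17, -1), (-1, 17, 3), (3, 13, -11)
cycles differ ⇒ inequivalent

no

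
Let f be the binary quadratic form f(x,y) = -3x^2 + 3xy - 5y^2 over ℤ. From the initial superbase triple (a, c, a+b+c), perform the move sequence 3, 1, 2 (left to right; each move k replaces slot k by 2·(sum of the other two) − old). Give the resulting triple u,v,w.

start (-3,-5,-5) = (f(1,0),f(0,1),f(1,1))
replace slot 3: 2·((-3)+(-5)) − (-5) = -11 → (-3,-5,-11)
replace slot 1: 2·((-5)+(-11)) − (-3) = -29 → (-29,-5,-11)
replace slot 2: 2·((-29)+(-11)) − (-5) = -75 → (-29,-75,-11)

-29,-75,-11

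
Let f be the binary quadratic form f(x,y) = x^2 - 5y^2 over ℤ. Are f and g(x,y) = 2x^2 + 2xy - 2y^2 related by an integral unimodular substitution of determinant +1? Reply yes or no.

D₁ = 20, D₂ = 20
river cycle of f (length 2): (1, 4, -1), (-1, 4, 1)
river cycle of g (length 2): (-2, 2, 2), (2, 2, -2)
cycles differ ⇒ inequivalent

no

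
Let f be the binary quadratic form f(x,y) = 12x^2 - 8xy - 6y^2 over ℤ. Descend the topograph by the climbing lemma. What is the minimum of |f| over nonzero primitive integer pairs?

descent: ρ → (-6,8,12)  [lands on river]
river: ρ → (12,16,-2)
river: ρ → (-2,16,12)
river: ρ → (12,8,-6)
river: ρ → (-6,16,4)
river: ρ → (4,16,-6)
closes: descent 1, river 6
min |a| on river = 2

2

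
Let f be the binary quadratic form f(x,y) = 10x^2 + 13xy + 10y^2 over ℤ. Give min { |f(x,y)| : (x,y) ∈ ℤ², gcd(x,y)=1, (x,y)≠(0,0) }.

translate: b→-7 (≡13 mod 20), so (10,13,10)→(10,-7,7)
flip: (10,-7,7)→(7,7,10)
reduced (well bottom): (7,7,10) with a≤c, −a<b≤a
well minimum = a = 7

7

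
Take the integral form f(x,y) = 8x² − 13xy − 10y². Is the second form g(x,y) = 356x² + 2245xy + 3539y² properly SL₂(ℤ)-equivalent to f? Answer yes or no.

D₁ = 489, D₂ = 489
river cycle of f (length 22): (-10, 13, 8), (8, 19, -4), (-4, 21, 3), (3, 21, -4), (-4, 19, 8), (8, 13, -10), (-10, 7, 11), (11, 15, -6), (-6, 21, 2), (2, 19, -16), … (12 more)
river cycle of g (length 22): (8, 19, -4), (-4, 21, 3), (3, 21, -4), (-4, 19, 8), (8, 13, -10), (-10, 7, 11), (11, 15, -6), (-6, 21, 2), (2, 19, -16), (-16, 13, 5), … (12 more)
cycles coincide ⇒ equivalent

yes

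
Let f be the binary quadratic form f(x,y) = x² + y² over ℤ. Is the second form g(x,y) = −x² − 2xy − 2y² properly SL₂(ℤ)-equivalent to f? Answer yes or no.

D₁ = -4, D₂ = -4
f: reduced (well bottom): (1,0,1) with a≤c, −a<b≤a
g is negative-definite; reduce −g:
−g: translate: b→0 (≡2 mod 2), so (1,2,2)→(1,0,1)
−g: reduced (well bottom): (1,0,1) with a≤c, −a<b≤a
flip sign back: reduced form of g is (-1,0,-1)
reduced forms (1, 0, 1) vs (-1, 0, -1) ⇒ inequivalent

no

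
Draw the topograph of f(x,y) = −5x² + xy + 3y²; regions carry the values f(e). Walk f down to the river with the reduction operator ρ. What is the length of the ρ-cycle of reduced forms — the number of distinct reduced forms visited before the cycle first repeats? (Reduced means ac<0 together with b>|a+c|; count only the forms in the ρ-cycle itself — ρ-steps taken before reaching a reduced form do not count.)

D = 61, ⌊√D⌋ = 7
descent: ρ → (3,5,-3)  [lands on river]
river: ρ → (-3,7,1)
river: ρ → (1,7,-3)
river: ρ → (-3,5,3)
river: ρ → (3,7,-1)
river: ρ → (-1,7,3)
ρ-cycle length = 6 (tail of 1 descent step not counted)

6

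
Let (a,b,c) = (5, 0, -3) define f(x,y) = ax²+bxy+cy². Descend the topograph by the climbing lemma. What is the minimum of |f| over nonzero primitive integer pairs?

descent: ρ → (-3,6,2)  [lands on river]
river: ρ → (2,6,-3)
closes: descent 1, river 2
min |a| on river = 2

2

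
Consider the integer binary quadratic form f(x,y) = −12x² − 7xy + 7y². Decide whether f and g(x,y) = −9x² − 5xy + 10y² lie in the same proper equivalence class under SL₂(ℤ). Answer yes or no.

D₁ = 385, D₂ = 385
river cycle of f (length 10): (7, 7, -12), (-12, 17, 2), (2, 19, -3), (-3, 17, 8), (8, 15, -5), (-5, 15, 8), (8, 17, -3), (-3, 19, 2), (2, 17, -12), (-12, 7, 7)
river cycle of g (length 12): (10, 5, -9), (-9, 13, 6), (6, 11, -11), (-11, 11, 6), (6, 13, -9), (-9, 5, 10), (10, 15, -4), (-4, 17, 6), (6, 19, -1), (-1, 19, 6), … (2 more)
cycles differ ⇒ inequivalent

no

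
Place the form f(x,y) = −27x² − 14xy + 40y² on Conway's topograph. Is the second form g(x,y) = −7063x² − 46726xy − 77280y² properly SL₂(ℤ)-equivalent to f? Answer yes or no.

D₁ = 4516, D₂ = 4516
river cycle of f (length 10): (40, 14, -27), (-27, 40, 27), (27, 14, -40), (-40, 66, 1), (1, 66, -40), (-40, 14, 27), (27, 40, -27), (-27, 14, 40), (40, 66, -1), (-1, 66, 40)
river cycle of g (length 10): (-40, 66, 1), (1, 66, -40), (-40, 14, 27), (27, 40, -27), (-27, 14, 40), (40, 66, -1), (-1, 66, 40), (40, 14, -27), (-27, 40, 27), (27, 14, -40)
cycles coincide ⇒ equivalent

yes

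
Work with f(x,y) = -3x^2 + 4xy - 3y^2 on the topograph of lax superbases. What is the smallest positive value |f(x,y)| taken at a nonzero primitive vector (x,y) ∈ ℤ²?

translate: b→2 (≡-4 mod 6), so (3,-4,3)→(3,2,2)
flip: (3,2,2)→(2,-2,3)
translate: b→2 (≡-2 mod 4), so (2,-2,3)→(2,2,3)
reduced (well bottom): (2,2,3) with a≤c, −a<b≤a
well minimum |f| = |-2| = 2 (negative-definite)

2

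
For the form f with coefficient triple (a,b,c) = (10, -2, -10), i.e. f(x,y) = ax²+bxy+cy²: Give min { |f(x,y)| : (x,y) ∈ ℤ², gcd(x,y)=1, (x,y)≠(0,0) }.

descent: ρ → (-10,2,10)  [lands on river]
river: ρ → (10,18,-2)
river: ρ → (-2,18,10)
river: ρ → (10,2,-10)
river: ρ → (-10,18,2)
river: ρ → (2,18,-10)
closes: descent 1, river 6
min |a| on river = 2

2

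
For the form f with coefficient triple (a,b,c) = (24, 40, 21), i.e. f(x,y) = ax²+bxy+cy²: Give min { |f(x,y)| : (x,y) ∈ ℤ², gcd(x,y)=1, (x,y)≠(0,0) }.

translate: b→-8 (≡40 mod 48), so (24,40,21)→(24,-8,5)
flip: (24,-8,5)→(5,8,24)
translate: b→-2 (≡8 mod 10), so (5,8,24)→(5,-2,21)
reduced (well bottom): (5,-2,21) with a≤c, −a<b≤a
well minimum = a = 5

5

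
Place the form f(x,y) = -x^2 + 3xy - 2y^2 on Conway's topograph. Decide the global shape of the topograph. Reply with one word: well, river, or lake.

D = b²−4ac = 3² − 4·(-1)·(-2) = 1
D = 1² is a perfect square ⇒ form factors over ℤ ⇒ lakes

lake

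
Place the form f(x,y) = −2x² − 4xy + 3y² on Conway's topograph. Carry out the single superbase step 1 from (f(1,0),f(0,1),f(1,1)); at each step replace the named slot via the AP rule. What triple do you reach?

start (-2,3,-3) = (f(1,0),f(0,1),f(1,1))
replace slot 1: 2·(3+(-3)) − (-2) = 2 → (2,3,-3)

2,3,-3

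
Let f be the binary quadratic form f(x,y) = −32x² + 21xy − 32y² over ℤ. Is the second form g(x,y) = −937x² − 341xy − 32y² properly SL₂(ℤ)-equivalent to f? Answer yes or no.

D₁ = -3655, D₂ = -3655
f is negative-definite; reduce −f:
−f: flip: (32,-21,32)→(32,21,32)
−f: reduced (well bottom): (32,21,32) with a≤c, −a<b≤a
flip sign back: reduced form of f is (-32,-21,-32)
g is negative-definite; reduce −g:
−g: flip: (937,341,32)→(32,-341,937)
−g: translate: b→-21 (≡-341 mod 64), so (32,-341,937)→(32,-21,32)
−g: flip: (32,-21,32)→(32,21,32)
−g: reduced (well bottom): (32,21,32) with a≤c, −a<b≤a
flip sign back: reduced form of g is (-32,-21,-32)
reduced forms (-32, -21, -32) vs (-32, -21, -32) ⇒ equivalent

yes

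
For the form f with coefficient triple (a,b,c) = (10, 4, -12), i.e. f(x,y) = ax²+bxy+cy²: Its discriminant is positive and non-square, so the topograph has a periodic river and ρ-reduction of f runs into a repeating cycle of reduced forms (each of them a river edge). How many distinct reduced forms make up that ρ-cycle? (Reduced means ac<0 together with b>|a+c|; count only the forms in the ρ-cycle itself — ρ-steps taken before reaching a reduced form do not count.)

D = 496, ⌊√D⌋ = 22
river: ρ → (-12,20,2)
river: ρ → (2,20,-12)
river: ρ → (-12,4,10)
river: ρ → (10,16,-6)
river: ρ → (-6,20,4)
river: ρ → (4,20,-6)
river: ρ → (-6,16,10)
river: ρ → (10,4,-12)
ρ-cycle length = 8 (tail of 0 descent steps not counted)

8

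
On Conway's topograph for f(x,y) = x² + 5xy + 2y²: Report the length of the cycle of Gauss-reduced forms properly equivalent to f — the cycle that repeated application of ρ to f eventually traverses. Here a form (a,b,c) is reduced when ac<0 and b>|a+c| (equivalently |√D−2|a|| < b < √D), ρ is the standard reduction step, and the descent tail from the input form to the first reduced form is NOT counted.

D = 17, ⌊√D⌋ = 4
descent: ρ → (2,3,-1)  [lands on river]
river: ρ → (-1,3,2)
river: ρ → (2,1,-2)
river: ρ → (-2,3,1)
river: ρ → (1,3,-2)
river: ρ → (-2,1,2)
ρ-cycle length = 6 (tail of 1 descent step not counted)

6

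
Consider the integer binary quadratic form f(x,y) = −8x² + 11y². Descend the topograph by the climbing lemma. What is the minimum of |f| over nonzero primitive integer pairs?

descent: ρ → (11,0,-8)
descent: ρ → (-8,16,3)  [lands on river]
river: ρ → (3,14,-13)
river: ρ → (-13,12,4)
river: ρ → (4,12,-13)
river: ρ → (-13,14,3)
river: ρ → (3,16,-8)
closes: descent 2, river 6
min |a| on river = 3

3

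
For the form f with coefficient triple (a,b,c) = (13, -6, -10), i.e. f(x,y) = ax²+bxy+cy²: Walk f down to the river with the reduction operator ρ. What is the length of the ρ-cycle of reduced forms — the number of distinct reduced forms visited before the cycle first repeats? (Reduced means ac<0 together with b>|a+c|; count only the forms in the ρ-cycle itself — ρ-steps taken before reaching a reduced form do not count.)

D = 556, ⌊√D⌋ = 23
descent: ρ → (-10,6,13)  [lands on river]
river: ρ → (13,20,-3)
river: ρ → (-3,22,6)
river: ρ → (6,14,-15)
river: ρ → (-15,16,5)
river: ρ → (5,14,-18)
river: ρ → (-18,22,1)
river: ρ → (1,22,-18)
river: ρ → (-18,14,5)
river: ρ → (5,16,-15)
river: ρ → (-15,14,6)
river: ρ → (6,22,-3)
river: ρ → (-3,20,13)
river: ρ → (13,6,-10)
river: ρ → (-10,14,9)
river: ρ → (9,22,-2)
river: ρ → (-2,22,9)
river: ρ → (9,14,-10)
ρ-cycle length = 18 (tail of 1 descent step not counted)

18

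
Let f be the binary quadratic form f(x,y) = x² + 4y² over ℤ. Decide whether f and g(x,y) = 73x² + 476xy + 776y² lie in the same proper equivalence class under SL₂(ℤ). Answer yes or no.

D₁ = -16, D₂ = -16
f: reduced (well bottom): (1,0,4) with a≤c, −a<b≤a
g: translate: b→38 (≡476 mod 146), so (73,476,776)→(73,38,5)
g: flip: (73,38,5)→(5,-38,73)
g: translate: b→2 (≡-38 mod 10), so (5,-38,73)→(5,2,1)
g: flip: (5,2,1)→(1,-2,5)
g: translate: b→0 (≡-2 mod 2), so (1,-2,5)→(1,0,4)
g: reduced (well bottom): (1,0,4) with a≤c, −a<b≤a
reduced forms (1, 0, 4) vs (1, 0, 4) ⇒ equivalent

yes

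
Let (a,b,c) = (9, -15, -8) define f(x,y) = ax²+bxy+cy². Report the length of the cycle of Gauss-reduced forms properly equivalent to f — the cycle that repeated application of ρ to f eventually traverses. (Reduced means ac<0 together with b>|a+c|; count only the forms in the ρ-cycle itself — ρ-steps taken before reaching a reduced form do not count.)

D = 513, ⌊√D⌋ = 22
descent: ρ → (-8,15,9)  [lands on river]
river: ρ → (9,21,-2)
river: ρ → (-2,19,19)
river: ρ → (19,19,-2)
river: ρ → (-2,21,9)
river: ρ → (9,15,-8)
river: ρ → (-8,17,7)
river: ρ → (7,11,-14)
river: ρ → (-14,17,4)
river: ρ → (4,15,-18)
river: ρ → (-18,21,1)
river: ρ → (1,21,-18)
river: ρ → (-18,15,4)
river: ρ → (4,17,-14)
river: ρ → (-14,11,7)
river: ρ → (7,17,-8)
ρ-cycle length = 16 (tail of 1 descent step not counted)

16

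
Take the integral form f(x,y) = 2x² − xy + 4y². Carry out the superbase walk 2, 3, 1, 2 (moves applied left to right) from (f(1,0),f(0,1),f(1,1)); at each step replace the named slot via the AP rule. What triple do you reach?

start (2,4,5) = (f(1,0),f(0,1),f(1,1))
replace slot 2: 2·(2+5) − 4 = 10 → (2,10,5)
replace slot 3: 2·(2+10) − 5 = 19 → (2,10,19)
replace slot 1: 2·(10+19) − 2 = 56 → (56,10,19)
replace slot 2: 2·(56+19) − 10 = 140 → (56,140,19)

56,140,19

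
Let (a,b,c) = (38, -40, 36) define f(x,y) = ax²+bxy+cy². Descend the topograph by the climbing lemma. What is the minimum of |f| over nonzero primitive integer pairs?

translate: b→36 (≡-40 mod 76), so (38,-40,36)→(38,36,34)
flip: (38,36,34)→(34,-36,38)
translate: b→32 (≡-36 mod 68), so (34,-36,38)→(34,32,36)
reduced (well bottom): (34,32,36) with a≤c, −a<b≤a
well minimum = a = 34

34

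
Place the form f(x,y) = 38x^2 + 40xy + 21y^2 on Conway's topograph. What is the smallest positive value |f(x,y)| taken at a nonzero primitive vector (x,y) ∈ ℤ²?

translate: b→-36 (≡40 mod 76), so (38,40,21)→(38,-36,19)
flip: (38,-36,19)→(19,36,38)
translate: b→-2 (≡36 mod 38), so (19,36,38)→(19,-2,21)
reduced (well bottom): (19,-2,21) with a≤c, −a<b≤a
well minimum = a = 19

19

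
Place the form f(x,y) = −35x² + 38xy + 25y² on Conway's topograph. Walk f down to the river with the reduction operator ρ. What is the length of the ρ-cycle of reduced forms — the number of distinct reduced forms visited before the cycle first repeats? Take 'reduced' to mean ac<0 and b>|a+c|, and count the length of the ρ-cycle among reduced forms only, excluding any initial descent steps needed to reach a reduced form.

D = 4944, ⌊√D⌋ = 70
river: ρ → (25,62,-11)
river: ρ → (-11,70,1)
river: ρ → (1,70,-11)
river: ρ → (-11,62,25)
river: ρ → (25,38,-35)
river: ρ → (-35,32,28)
river: ρ → (28,24,-39)
river: ρ → (-39,54,13)
river: ρ → (13,50,-47)
river: ρ → (-47,44,16)
river: ρ → (16,52,-35)
river: ρ → (-35,18,33)
river: ρ → (33,48,-20)
river: ρ → (-20,32,49)
river: ρ → (49,66,-3)
river: ρ → (-3,66,49)
river: ρ → (49,32,-20)
river: ρ → (-20,48,33)
river: ρ → (33,18,-35)
river: ρ → (-35,52,16)
river: ρ → (16,44,-47)
river: ρ → (-47,50,13)
river: ρ → (13,54,-39)
river: ρ → (-39,24,28)
river: ρ → (28,32,-35)
river: ρ → (-35,38,25)
ρ-cycle length = 26 (tail of 0 descent steps not counted)

26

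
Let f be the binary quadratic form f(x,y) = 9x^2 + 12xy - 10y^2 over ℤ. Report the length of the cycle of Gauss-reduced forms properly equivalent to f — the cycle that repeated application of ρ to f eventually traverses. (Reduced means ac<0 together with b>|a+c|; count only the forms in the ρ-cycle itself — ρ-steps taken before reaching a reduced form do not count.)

D = 504, ⌊√D⌋ = 22
river: ρ → (-10,8,11)
river: ρ → (11,14,-7)
river: ρ → (-7,14,11)
river: ρ → (11,8,-10)
river: ρ → (-10,12,9)
river: ρ → (9,6,-13)
river: ρ → (-13,20,2)
river: ρ → (2,20,-13)
river: ρ → (-13,6,9)
river: ρ → (9,12,-10)
ρ-cycle length = 10 (tail of 0 descent steps not counted)

10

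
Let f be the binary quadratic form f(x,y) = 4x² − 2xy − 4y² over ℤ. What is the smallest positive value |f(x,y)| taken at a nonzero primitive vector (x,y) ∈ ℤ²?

descent: ρ → (-4,2,4)  [lands on river]
river: ρ → (4,6,-2)
river: ρ → (-2,6,4)
river: ρ → (4,2,-4)
river: ρ → (-4,6,2)
river: ρ → (2,6,-4)
closes: descent 1, river 6
min |a| on river = 2

2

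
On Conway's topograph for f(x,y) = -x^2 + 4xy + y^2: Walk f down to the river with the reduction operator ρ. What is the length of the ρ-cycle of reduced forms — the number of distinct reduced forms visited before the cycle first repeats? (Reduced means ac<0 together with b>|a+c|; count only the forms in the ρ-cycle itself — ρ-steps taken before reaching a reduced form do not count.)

D = 20, ⌊√D⌋ = 4
river: ρ → (1,4,-1)
river: ρ → (-1,4,1)
ρ-cycle length = 2 (tail of 0 descent steps not counted)

2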